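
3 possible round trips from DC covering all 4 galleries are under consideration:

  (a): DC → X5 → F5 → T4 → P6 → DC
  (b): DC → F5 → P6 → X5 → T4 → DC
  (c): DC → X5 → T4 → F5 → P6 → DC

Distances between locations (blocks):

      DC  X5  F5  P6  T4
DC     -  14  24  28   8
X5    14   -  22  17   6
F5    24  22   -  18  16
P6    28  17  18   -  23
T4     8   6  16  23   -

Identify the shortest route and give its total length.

(a): 14 + 22 + 16 + 23 + 28 = 103
(b): 24 + 18 + 17 + 6 + 8 = 73
(c): 14 + 6 + 16 + 18 + 28 = 82

Shortest is (b), total 73 blocks.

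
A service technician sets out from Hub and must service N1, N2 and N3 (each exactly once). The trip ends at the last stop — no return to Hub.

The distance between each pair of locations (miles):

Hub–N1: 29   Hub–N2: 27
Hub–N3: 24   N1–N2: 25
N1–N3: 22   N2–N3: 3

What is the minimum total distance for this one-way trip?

There are 3! = 6 possible orderings.
Hub → N1 → N2 → N3: 29+25+3 = 57
Hub → N1 → N3 → N2: 29+22+3 = 54
Hub → N2 → N1 → N3: 27+25+22 = 74
Hub → N2 → N3 → N1: 27+3+22 = 52
Hub → N3 → N1 → N2: 24+22+25 = 71
Hub → N3 → N2 → N1: 24+3+25 = 52
The minimum is 52.
One shortest path: Hub → N2 → N3 → N1.

Minimum one-way distance = 52 miles.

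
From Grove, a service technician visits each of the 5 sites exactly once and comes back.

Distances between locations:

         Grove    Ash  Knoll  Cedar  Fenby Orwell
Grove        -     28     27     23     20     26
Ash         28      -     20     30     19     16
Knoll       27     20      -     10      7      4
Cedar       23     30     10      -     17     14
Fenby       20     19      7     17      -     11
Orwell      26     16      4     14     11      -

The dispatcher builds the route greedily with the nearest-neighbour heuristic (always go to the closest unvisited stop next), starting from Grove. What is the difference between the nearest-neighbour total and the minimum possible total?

From Grove: Fenby=20, Cedar=23, Orwell=26, Knoll=27, Ash=28 → choose Fenby (20).
From Fenby: Knoll=7, Orwell=11, Cedar=17, Ash=19 → choose Knoll (7).
From Knoll: Orwell=4, Cedar=10, Ash=20 → choose Orwell (4).
From Orwell: Cedar=14, Ash=16 → choose Cedar (14).
From Cedar: Ash=30 → choose Ash (30).
NN route Grove → Fenby → Knoll → Orwell → Cedar → Ash → Grove costs 103.
Optimal: Grove → Cedar → Knoll → Orwell → Ash → Fenby → Grove costs 92 (by enumerating all 60 distinct tours).
Excess = 103 − 92 = 11.

The nearest-neighbour route is 11 longer than optimal.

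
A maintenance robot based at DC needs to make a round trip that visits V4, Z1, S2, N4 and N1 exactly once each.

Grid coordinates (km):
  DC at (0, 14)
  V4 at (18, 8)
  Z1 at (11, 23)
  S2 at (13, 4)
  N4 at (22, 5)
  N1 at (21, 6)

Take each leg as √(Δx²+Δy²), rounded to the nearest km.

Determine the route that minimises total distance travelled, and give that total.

Minimum total distance: 61 km.

There are 60 distinct closed tours to check (reversals are equivalent).
DC - V4 - Z1 - S2 - N4 - N1 - DC: 19+17+19+9+1+22 = 87
DC - V4 - Z1 - S2 - N1 - N4 - DC: 19+17+19+8+1+24 = 88
DC - V4 - Z1 - N4 - S2 - N1 - DC: 19+17+21+9+8+22 = 96
DC - V4 - Z1 - N4 - N1 - S2 - DC: 19+17+21+1+8+16 = 82
DC - V4 - Z1 - N1 - S2 - N4 - DC: 19+17+20+8+9+24 = 97
DC - V4 - Z1 - N1 - N4 - S2 - DC: 19+17+20+1+9+16 = 82
DC - V4 - S2 - Z1 - N4 - N1 - DC: 19+6+19+21+1+22 = 88
DC - V4 - S2 - Z1 - N1 - N4 - DC: 19+6+19+20+1+24 = 89
DC - V4 - S2 - N4 - Z1 - N1 - DC: 19+6+9+21+20+22 = 97
DC - V4 - S2 - N4 - N1 - Z1 - DC: 19+6+9+1+20+14 = 69
DC - V4 - S2 - N1 - Z1 - N4 - DC: 19+6+8+20+21+24 = 98
DC - V4 - S2 - N1 - N4 - Z1 - DC: 19+6+8+1+21+14 = 69
DC - V4 - N4 - Z1 - S2 - N1 - DC: 19+5+21+19+8+22 = 94
DC - V4 - N4 - Z1 - N1 - S2 - DC: 19+5+21+20+8+16 = 89
… (46 more)
DC - Z1 - V4 - N4 - N1 - S2 - DC: 14+17+5+1+8+16 = 61  ← best
The minimum is 61.
One optimal route: DC → Z1 → V4 → N4 → N1 → S2 → DC (or its reverse).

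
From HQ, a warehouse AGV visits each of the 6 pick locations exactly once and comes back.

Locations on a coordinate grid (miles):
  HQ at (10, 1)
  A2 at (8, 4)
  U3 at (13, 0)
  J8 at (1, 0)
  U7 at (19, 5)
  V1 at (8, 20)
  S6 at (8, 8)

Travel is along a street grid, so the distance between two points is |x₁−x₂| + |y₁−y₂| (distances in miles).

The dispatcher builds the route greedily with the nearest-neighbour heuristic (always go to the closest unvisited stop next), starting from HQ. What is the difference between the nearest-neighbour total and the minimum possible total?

HQ: U3=4, A2=5, S6=9, J8=10, U7=13, V1=21 ⇒ U3
U3: A2=9, U7=11, J8=12, S6=13, V1=25 ⇒ A2
A2: S6=4, J8=11, U7=12, V1=16 ⇒ S6
S6: V1=12, U7=14, J8=15 ⇒ V1
V1: U7=26, J8=27 ⇒ U7
U7: J8=23 ⇒ J8
NN route HQ → U3 → A2 → S6 → V1 → U7 → J8 → HQ costs 88.
Optimal: HQ → U3 → U7 → V1 → S6 → A2 → J8 → HQ costs 78 (by enumerating all 360 distinct tours).
Excess = 88 − 78 = 10.

Excess over optimum: 10 miles.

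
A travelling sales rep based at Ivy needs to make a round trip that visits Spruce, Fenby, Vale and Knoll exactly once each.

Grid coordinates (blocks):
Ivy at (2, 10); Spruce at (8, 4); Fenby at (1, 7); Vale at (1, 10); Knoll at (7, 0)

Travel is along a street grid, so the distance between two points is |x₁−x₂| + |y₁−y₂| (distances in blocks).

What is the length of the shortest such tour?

Minimum total distance: 34 blocks.

There are 12 distinct closed tours to check (reversals are equivalent).
Ivy - Spruce - Fenby - Vale - Knoll - Ivy: 12+10+3+16+15 = 56
Ivy - Spruce - Fenby - Knoll - Vale - Ivy: 12+10+13+16+1 = 52
Ivy - Spruce - Vale - Fenby - Knoll - Ivy: 12+13+3+13+15 = 56
Ivy - Spruce - Vale - Knoll - Fenby - Ivy: 12+13+16+13+4 = 58
Ivy - Spruce - Knoll - Fenby - Vale - Ivy: 12+5+13+3+1 = 34
Ivy - Spruce - Knoll - Vale - Fenby - Ivy: 12+5+16+3+4 = 40
Ivy - Fenby - Spruce - Vale - Knoll - Ivy: 4+10+13+16+15 = 58
Ivy - Fenby - Spruce - Knoll - Vale - Ivy: 4+10+5+16+1 = 36
Ivy - Fenby - Vale - Spruce - Knoll - Ivy: 4+3+13+5+15 = 40
Ivy - Fenby - Knoll - Spruce - Vale - Ivy: 4+13+5+13+1 = 36
Ivy - Vale - Spruce - Fenby - Knoll - Ivy: 1+13+10+13+15 = 52
Ivy - Vale - Fenby - Spruce - Knoll - Ivy: 1+3+10+5+15 = 34
The minimum is 34.
One optimal route: Ivy → Spruce → Knoll → Fenby → Vale → Ivy (or its reverse).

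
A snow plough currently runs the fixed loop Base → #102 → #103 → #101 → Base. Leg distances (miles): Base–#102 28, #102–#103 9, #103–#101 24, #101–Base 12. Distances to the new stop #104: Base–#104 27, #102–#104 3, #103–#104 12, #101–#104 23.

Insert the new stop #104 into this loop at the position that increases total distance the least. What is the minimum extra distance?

Insertion cost between consecutive stops i–j is d(i,#104) + d(#104,j) − d(i,j):
  between Base and #102: 27 + 3 − 28 = 2
  between #102 and #103: 3 + 12 − 9 = 6
  between #103 and #101: 12 + 23 − 24 = 11
  between #101 and Base: 23 + 27 − 12 = 38
Cheapest insertion is between Base and #102, adding 2.
New total = 73 + 2 = 75.

Minimum extra distance: 2 miles, inserting #104 between Base and #102.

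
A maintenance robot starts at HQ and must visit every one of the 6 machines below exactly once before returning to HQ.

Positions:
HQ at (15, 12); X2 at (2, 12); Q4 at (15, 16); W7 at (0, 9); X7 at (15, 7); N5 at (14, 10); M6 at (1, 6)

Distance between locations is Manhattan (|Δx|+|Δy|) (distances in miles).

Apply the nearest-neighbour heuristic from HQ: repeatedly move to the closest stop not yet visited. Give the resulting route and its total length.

62 miles along HQ → N5 → X7 → Q4 → X2 → W7 → M6 → HQ.

From HQ: distances to unvisited — N5=3, Q4=4, X7=5, X2=13, W7=18, M6=20. Nearest is N5 (3).
From N5: distances to unvisited — X7=4, Q4=7, X2=14, W7=15, M6=17. Nearest is X7 (4).
From X7: distances to unvisited — Q4=9, M6=15, W7=17, X2=18. Nearest is Q4 (9).
From Q4: distances to unvisited — X2=17, W7=22, M6=24. Nearest is X2 (17).
From X2: distances to unvisited — W7=5, M6=7. Nearest is W7 (5).
From W7: distances to unvisited — M6=4. Nearest is M6 (4).
Return M6→HQ: 20.
Total = 3 + 4 + 9 + 17 + 5 + 4 + 20 = 62.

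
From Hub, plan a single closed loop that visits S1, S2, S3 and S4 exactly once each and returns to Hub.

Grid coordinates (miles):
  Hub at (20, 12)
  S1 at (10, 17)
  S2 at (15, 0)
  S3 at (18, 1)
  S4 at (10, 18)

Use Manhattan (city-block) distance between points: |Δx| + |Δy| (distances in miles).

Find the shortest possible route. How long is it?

Hub→S1→S2→S3→S4→Hub: 15+22+4+25+16 = 82
Hub→S1→S2→S4→S3→Hub: 15+22+23+25+13 = 98
Hub→S1→S3→S2→S4→Hub: 15+24+4+23+16 = 82
Hub→S1→S3→S4→S2→Hub: 15+24+25+23+17 = 104
Hub→S1→S4→S2→S3→Hub: 15+1+23+4+13 = 56
Hub→S1→S4→S3→S2→Hub: 15+1+25+4+17 = 62
Hub→S2→S1→S3→S4→Hub: 17+22+24+25+16 = 104
Hub→S2→S1→S4→S3→Hub: 17+22+1+25+13 = 78
Hub→S2→S3→S1→S4→Hub: 17+4+24+1+16 = 62
Hub→S2→S4→S1→S3→Hub: 17+23+1+24+13 = 78
Hub→S3→S1→S2→S4→Hub: 13+24+22+23+16 = 98
Hub→S3→S2→S1→S4→Hub: 13+4+22+1+16 = 56
The minimum is 56.
One optimal route: Hub → S1 → S4 → S2 → S3 → Hub (or its reverse).

Shortest round trip = 56 miles.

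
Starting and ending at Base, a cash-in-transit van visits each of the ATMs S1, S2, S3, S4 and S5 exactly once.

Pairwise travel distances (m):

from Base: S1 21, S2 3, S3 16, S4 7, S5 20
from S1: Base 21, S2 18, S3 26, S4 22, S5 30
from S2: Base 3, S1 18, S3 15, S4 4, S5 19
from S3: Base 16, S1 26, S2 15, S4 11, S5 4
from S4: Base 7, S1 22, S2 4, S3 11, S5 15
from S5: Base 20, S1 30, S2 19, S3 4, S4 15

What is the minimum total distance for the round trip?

There are 60 distinct closed tours to check (reversals are equivalent).
Base → S1 → S2 → S3 → S4 → S5 → Base: 21+18+15+11+15+20 = 100
Base → S1 → S2 → S3 → S5 → S4 → Base: 21+18+15+4+15+7 = 80
Base → S1 → S2 → S4 → S3 → S5 → Base: 21+18+4+11+4+20 = 78
Base → S1 → S2 → S4 → S5 → S3 → Base: 21+18+4+15+4+16 = 78
Base → S1 → S2 → S5 → S3 → S4 → Base: 21+18+19+4+11+7 = 80
Base → S1 → S2 → S5 → S4 → S3 → Base: 21+18+19+15+11+16 = 100
Base → S1 → S3 → S2 → S4 → S5 → Base: 21+26+15+4+15+20 = 101
Base → S1 → S3 → S2 → S5 → S4 → Base: 21+26+15+19+15+7 = 103
Base → S1 → S3 → S4 → S2 → S5 → Base: 21+26+11+4+19+20 = 101
Base → S1 → S3 → S4 → S5 → S2 → Base: 21+26+11+15+19+3 = 95
Base → S1 → S3 → S5 → S2 → S4 → Base: 21+26+4+19+4+7 = 81
Base → S1 → S3 → S5 → S4 → S2 → Base: 21+26+4+15+4+3 = 73
Base → S1 → S4 → S2 → S3 → S5 → Base: 21+22+4+15+4+20 = 86
Base → S1 → S4 → S2 → S5 → S3 → Base: 21+22+4+19+4+16 = 86
… (46 more)
The minimum is 73.
One optimal route: Base → S1 → S3 → S5 → S4 → S2 → Base (or its reverse).

Minimum total distance: 73 m.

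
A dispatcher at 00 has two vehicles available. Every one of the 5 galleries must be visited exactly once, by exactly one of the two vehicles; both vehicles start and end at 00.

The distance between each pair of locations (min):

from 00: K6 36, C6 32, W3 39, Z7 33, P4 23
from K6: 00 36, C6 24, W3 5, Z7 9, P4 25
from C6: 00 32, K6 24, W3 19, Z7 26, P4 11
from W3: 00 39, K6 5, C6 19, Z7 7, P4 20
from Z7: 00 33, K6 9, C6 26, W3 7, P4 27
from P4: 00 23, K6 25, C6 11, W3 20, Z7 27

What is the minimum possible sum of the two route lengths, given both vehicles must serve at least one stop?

144 min — the smallest possible combined total.

Try each way of splitting the stops between the two vehicles (each non-empty) and, for each split, find the best tour for each vehicle:
  {K6} + {C6, W3, Z7, P4}: 72 + 93 = 165
  {C6} + {K6, W3, Z7, P4}: 64 + 90 = 154
  {K6, C6} + {W3, Z7, P4}: 92 + 83 = 175
  {W3} + {K6, C6, Z7, P4}: 78 + 100 = 178
  {K6, W3} + {C6, Z7, P4}: 80 + 93 = 173
  {C6, W3} + {K6, Z7, P4}: 90 + 90 = 180
  … (15 splits in total)
  {K6, C6, W3, Z7} + {P4}: 98 + 46 = 144  ← best
Best: vehicle 1 00 → C6 → W3 → K6 → Z7 → 00 = 98; vehicle 2 00 → P4 → 00 = 46; combined 144.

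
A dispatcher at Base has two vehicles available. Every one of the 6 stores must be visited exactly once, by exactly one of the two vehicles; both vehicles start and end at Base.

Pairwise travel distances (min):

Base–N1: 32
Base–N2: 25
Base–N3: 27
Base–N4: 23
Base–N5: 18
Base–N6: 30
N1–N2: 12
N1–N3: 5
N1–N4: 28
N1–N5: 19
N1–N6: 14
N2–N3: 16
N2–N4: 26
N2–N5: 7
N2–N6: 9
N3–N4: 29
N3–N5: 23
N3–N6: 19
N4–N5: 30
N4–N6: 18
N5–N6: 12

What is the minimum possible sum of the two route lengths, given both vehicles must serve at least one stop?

Minimum combined distance: 126 min.

There are 2^5 − 1 = 31 ways to divide the 6 stops into two non-empty groups. For each, the best each vehicle can do is its own shortest tour through its group:
  {N1} + {N2, N3, N4, N5, N6}: 64 + 101 = 165
  {N2} + {N1, N3, N4, N5, N6}: 50 + 101 = 151
  {N1, N2} + {N3, N4, N5, N6}: 69 + 101 = 170
  {N3} + {N1, N2, N4, N5, N6}: 54 + 92 = 146
  {N1, N3} + {N2, N4, N5, N6}: 64 + 75 = 139
  {N2, N3} + {N1, N4, N5, N6}: 68 + 92 = 160
  … (31 splits in total)
  {N4} + {N1, N2, N3, N5, N6}: 46 + 80 = 126  ← best
Best: vehicle 1 Base → N4 → Base = 46; vehicle 2 Base → N3 → N1 → N6 → N2 → N5 → Base = 80; combined 126.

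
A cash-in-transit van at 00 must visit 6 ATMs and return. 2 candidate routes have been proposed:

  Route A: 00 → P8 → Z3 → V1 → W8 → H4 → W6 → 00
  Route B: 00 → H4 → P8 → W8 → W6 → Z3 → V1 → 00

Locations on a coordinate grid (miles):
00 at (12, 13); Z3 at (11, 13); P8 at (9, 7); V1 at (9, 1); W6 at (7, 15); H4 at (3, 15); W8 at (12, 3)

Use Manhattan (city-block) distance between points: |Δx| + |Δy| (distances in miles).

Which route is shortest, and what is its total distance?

Route A: 9 + 8 + 14 + 5 + 21 + 4 + 7 = 68
Route B: 11 + 14 + 7 + 17 + 6 + 14 + 15 = 84

68 miles — Route A is the shortest.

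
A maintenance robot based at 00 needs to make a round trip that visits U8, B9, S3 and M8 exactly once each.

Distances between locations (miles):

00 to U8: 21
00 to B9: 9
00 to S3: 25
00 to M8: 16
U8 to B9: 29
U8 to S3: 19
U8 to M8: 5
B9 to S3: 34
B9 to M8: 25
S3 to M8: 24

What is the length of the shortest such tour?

There are 12 distinct closed tours to check (reversals are equivalent).
00→U8→B9→S3→M8→00: 21+29+34+24+16 = 124
00→U8→B9→M8→S3→00: 21+29+25+24+25 = 124
00→U8→S3→B9→M8→00: 21+19+34+25+16 = 115
00→U8→S3→M8→B9→00: 21+19+24+25+9 = 98
00→U8→M8→B9→S3→00: 21+5+25+34+25 = 110
00→U8→M8→S3→B9→00: 21+5+24+34+9 = 93
00→B9→U8→S3→M8→00: 9+29+19+24+16 = 97
00→B9→U8→M8→S3→00: 9+29+5+24+25 = 92
00→B9→S3→U8→M8→00: 9+34+19+5+16 = 83
00→B9→M8→U8→S3→00: 9+25+5+19+25 = 83
00→S3→U8→B9→M8→00: 25+19+29+25+16 = 114
00→S3→B9→U8→M8→00: 25+34+29+5+16 = 109
The minimum is 83.
One optimal route: 00 → B9 → S3 → U8 → M8 → 00 (or its reverse).

Minimum total distance: 83 miles.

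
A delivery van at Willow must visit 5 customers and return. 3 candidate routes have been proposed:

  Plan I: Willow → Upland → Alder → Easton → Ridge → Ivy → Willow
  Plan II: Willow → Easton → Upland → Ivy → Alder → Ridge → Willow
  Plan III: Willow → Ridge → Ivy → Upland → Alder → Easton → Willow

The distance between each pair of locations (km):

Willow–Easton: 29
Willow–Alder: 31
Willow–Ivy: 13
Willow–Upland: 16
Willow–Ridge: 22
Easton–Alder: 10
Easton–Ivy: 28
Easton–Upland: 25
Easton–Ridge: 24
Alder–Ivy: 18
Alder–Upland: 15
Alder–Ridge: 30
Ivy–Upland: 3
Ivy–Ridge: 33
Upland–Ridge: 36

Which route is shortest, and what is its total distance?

Shortest is Plan I, total 111 km.

Plan I: 16 + 15 + 10 + 24 + 33 + 13 = 111
Plan II: 29 + 25 + 3 + 18 + 30 + 22 = 127
Plan III: 22 + 33 + 3 + 15 + 10 + 29 = 112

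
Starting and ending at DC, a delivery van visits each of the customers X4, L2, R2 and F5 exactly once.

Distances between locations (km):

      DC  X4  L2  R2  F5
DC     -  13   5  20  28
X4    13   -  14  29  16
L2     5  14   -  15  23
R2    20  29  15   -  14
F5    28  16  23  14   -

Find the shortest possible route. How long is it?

There are 12 distinct closed tours to check (reversals are equivalent).
DC → X4 → L2 → R2 → F5 → DC: 13+14+15+14+28 = 84
DC → X4 → L2 → F5 → R2 → DC: 13+14+23+14+20 = 84
DC → X4 → R2 → L2 → F5 → DC: 13+29+15+23+28 = 108
DC → X4 → R2 → F5 → L2 → DC: 13+29+14+23+5 = 84
DC → X4 → F5 → L2 → R2 → DC: 13+16+23+15+20 = 87
DC → X4 → F5 → R2 → L2 → DC: 13+16+14+15+5 = 63
DC → L2 → X4 → R2 → F5 → DC: 5+14+29+14+28 = 90
DC → L2 → X4 → F5 → R2 → DC: 5+14+16+14+20 = 69
DC → L2 → R2 → X4 → F5 → DC: 5+15+29+16+28 = 93
DC → L2 → F5 → X4 → R2 → DC: 5+23+16+29+20 = 93
DC → R2 → X4 → L2 → F5 → DC: 20+29+14+23+28 = 114
DC → R2 → L2 → X4 → F5 → DC: 20+15+14+16+28 = 93
The minimum is 63.
One optimal route: DC → X4 → F5 → R2 → L2 → DC (or its reverse).

Shortest round trip = 63 km.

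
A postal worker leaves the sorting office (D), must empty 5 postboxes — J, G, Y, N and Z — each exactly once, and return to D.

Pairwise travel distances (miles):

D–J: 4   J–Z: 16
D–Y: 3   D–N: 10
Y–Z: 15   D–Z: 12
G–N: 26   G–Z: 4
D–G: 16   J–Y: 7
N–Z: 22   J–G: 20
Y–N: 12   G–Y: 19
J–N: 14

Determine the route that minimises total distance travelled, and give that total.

D→J→G→Y→N→Z→D: 4+20+19+12+22+12 = 89
D→J→G→Y→Z→N→D: 4+20+19+15+22+10 = 90
D→J→G→N→Y→Z→D: 4+20+26+12+15+12 = 89
D→J→G→N→Z→Y→D: 4+20+26+22+15+3 = 90
D→J→G→Z→Y→N→D: 4+20+4+15+12+10 = 65
D→J→G→Z→N→Y→D: 4+20+4+22+12+3 = 65
D→J→Y→G→N→Z→D: 4+7+19+26+22+12 = 90
D→J→Y→G→Z→N→D: 4+7+19+4+22+10 = 66
D→J→Y→N→G→Z→D: 4+7+12+26+4+12 = 65
D→J→Y→N→Z→G→D: 4+7+12+22+4+16 = 65
D→J→Y→Z→G→N→D: 4+7+15+4+26+10 = 66
D→J→Y→Z→N→G→D: 4+7+15+22+26+16 = 90
D→J→N→G→Y→Z→D: 4+14+26+19+15+12 = 90
D→J→N→G→Z→Y→D: 4+14+26+4+15+3 = 66
… (46 more)
The minimum is 65.
One optimal route: D → J → G → Z → Y → N → D (or its reverse).

Minimum total distance: 65 miles.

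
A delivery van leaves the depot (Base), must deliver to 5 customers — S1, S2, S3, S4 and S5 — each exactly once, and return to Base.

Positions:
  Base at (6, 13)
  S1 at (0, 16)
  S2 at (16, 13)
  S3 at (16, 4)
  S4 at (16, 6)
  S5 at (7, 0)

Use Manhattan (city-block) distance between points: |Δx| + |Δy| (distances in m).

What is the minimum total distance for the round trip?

There are 60 distinct closed tours to check (reversals are equivalent).
Base-S1-S2-S3-S4-S5-Base: 9+19+9+2+15+14 = 68
Base-S1-S2-S3-S5-S4-Base: 9+19+9+13+15+17 = 82
Base-S1-S2-S4-S3-S5-Base: 9+19+7+2+13+14 = 64
Base-S1-S2-S4-S5-S3-Base: 9+19+7+15+13+19 = 82
Base-S1-S2-S5-S3-S4-Base: 9+19+22+13+2+17 = 82
Base-S1-S2-S5-S4-S3-Base: 9+19+22+15+2+19 = 86
Base-S1-S3-S2-S4-S5-Base: 9+28+9+7+15+14 = 82
Base-S1-S3-S2-S5-S4-Base: 9+28+9+22+15+17 = 100
Base-S1-S3-S4-S2-S5-Base: 9+28+2+7+22+14 = 82
Base-S1-S3-S4-S5-S2-Base: 9+28+2+15+22+10 = 86
Base-S1-S3-S5-S2-S4-Base: 9+28+13+22+7+17 = 96
Base-S1-S3-S5-S4-S2-Base: 9+28+13+15+7+10 = 82
Base-S1-S4-S2-S3-S5-Base: 9+26+7+9+13+14 = 78
Base-S1-S4-S2-S5-S3-Base: 9+26+7+22+13+19 = 96
… (46 more)
The minimum is 64.
One optimal route: Base → S1 → S2 → S4 → S3 → S5 → Base (or its reverse).

Shortest round trip = 64 m.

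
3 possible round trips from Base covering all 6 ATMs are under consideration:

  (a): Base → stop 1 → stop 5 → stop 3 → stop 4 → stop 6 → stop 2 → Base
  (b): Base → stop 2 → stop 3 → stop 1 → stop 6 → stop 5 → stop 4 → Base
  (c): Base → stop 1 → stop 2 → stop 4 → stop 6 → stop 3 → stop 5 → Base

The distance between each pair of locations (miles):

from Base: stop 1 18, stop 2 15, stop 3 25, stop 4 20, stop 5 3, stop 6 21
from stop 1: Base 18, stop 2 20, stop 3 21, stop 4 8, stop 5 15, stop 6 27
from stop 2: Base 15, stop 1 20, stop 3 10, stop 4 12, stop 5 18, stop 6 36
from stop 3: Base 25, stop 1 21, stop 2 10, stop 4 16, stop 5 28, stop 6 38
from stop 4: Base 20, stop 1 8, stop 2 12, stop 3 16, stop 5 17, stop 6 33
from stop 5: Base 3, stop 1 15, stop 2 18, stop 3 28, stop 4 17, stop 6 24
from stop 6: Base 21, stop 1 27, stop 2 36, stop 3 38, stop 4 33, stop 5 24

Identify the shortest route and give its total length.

(a): 18 + 15 + 28 + 16 + 33 + 36 + 15 = 161
(b): 15 + 10 + 21 + 27 + 24 + 17 + 20 = 134
(c): 18 + 20 + 12 + 33 + 38 + 28 + 3 = 152

134 miles — (b) is the shortest.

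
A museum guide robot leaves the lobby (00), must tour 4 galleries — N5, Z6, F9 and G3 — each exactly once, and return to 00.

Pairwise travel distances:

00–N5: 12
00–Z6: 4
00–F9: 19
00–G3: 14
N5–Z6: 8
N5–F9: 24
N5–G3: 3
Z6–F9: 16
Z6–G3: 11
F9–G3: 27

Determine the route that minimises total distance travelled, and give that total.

There are 12 distinct closed tours to check (reversals are equivalent).
00 → N5 → Z6 → F9 → G3 → 00: 12+8+16+27+14 = 77
00 → N5 → Z6 → G3 → F9 → 00: 12+8+11+27+19 = 77
00 → N5 → F9 → Z6 → G3 → 00: 12+24+16+11+14 = 77
00 → N5 → F9 → G3 → Z6 → 00: 12+24+27+11+4 = 78
00 → N5 → G3 → Z6 → F9 → 00: 12+3+11+16+19 = 61
00 → N5 → G3 → F9 → Z6 → 00: 12+3+27+16+4 = 62
00 → Z6 → N5 → F9 → G3 → 00: 4+8+24+27+14 = 77
00 → Z6 → N5 → G3 → F9 → 00: 4+8+3+27+19 = 61
00 → Z6 → F9 → N5 → G3 → 00: 4+16+24+3+14 = 61
00 → Z6 → G3 → N5 → F9 → 00: 4+11+3+24+19 = 61
00 → F9 → N5 → Z6 → G3 → 00: 19+24+8+11+14 = 76
00 → F9 → Z6 → N5 → G3 → 00: 19+16+8+3+14 = 60
The minimum is 60.
One optimal route: 00 → F9 → Z6 → N5 → G3 → 00 (or its reverse).

Minimum total distance: 60.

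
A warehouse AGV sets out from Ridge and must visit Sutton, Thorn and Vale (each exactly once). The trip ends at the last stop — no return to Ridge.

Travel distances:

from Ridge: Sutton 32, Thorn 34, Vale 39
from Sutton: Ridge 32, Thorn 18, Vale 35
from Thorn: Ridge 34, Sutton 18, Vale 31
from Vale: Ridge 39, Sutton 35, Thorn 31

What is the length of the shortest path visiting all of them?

There are 3! = 6 possible orderings.
Ridge - Sutton - Thorn - Vale: 32+18+31 = 81
Ridge - Sutton - Vale - Thorn: 32+35+31 = 98
Ridge - Thorn - Sutton - Vale: 34+18+35 = 87
Ridge - Thorn - Vale - Sutton: 34+31+35 = 100
Ridge - Vale - Sutton - Thorn: 39+35+18 = 92
Ridge - Vale - Thorn - Sutton: 39+31+18 = 88
The minimum is 81.
One shortest path: Ridge → Sutton → Thorn → Vale.

Shortest open route: 81.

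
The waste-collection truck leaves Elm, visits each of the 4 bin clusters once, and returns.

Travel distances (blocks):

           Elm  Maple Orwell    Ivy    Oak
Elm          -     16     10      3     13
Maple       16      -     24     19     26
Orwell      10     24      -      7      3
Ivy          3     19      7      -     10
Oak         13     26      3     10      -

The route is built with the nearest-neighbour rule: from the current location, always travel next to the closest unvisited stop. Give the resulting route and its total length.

Elm → [Ivy:3 / Orwell:10 / Oak:13 / Maple:16] → Ivy (3)
Ivy → [Orwell:7 / Oak:10 / Maple:19] → Orwell (7)
Orwell → [Oak:3 / Maple:24] → Oak (3)
Oak → [Maple:26] → Maple (26)
Return Maple→Elm: 16.
Total = 3 + 7 + 3 + 26 + 16 = 55.

Nearest-neighbour total = 55 blocks; route Elm → Ivy → Orwell → Oak → Maple → Elm.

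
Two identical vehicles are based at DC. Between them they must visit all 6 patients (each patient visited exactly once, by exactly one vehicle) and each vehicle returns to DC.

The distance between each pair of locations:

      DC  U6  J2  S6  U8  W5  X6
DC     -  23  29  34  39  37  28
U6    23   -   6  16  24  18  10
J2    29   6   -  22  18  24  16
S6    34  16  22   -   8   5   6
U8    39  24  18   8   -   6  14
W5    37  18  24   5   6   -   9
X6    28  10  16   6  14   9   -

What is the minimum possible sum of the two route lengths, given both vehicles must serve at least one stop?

Minimum combined distance: 138.

There are 2^5 − 1 = 31 ways to divide the 6 stops into two non-empty groups. For each, the best each vehicle can do is its own shortest tour through its group:
  {U6} + {J2, S6, U8, W5, X6}: 46 + 92 = 138
  {J2} + {U6, S6, U8, W5, X6}: 58 + 89 = 147
  {U6, J2} + {S6, U8, W5, X6}: 58 + 84 = 142
  {S6} + {U6, J2, U8, W5, X6}: 68 + 90 = 158
  {U6, S6} + {J2, U8, W5, X6}: 73 + 90 = 163
  {J2, S6} + {U6, U8, W5, X6}: 85 + 87 = 172
  … (31 splits in total)
Best: vehicle 1 DC → U6 → DC = 46; vehicle 2 DC → J2 → U8 → W5 → S6 → X6 → DC = 92; combined 138.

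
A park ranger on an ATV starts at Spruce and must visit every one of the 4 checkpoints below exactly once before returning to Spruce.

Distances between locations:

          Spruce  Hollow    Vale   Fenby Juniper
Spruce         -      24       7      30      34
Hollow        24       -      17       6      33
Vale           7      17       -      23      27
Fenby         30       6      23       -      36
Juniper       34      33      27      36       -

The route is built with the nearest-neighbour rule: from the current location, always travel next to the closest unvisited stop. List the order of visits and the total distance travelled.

Spruce → [Vale:7 / Hollow:24 / Fenby:30 / Juniper:34] → Vale (7)
Vale → [Hollow:17 / Fenby:23 / Juniper:27] → Hollow (17)
Hollow → [Fenby:6 / Juniper:33] → Fenby (6)
Fenby → [Juniper:36] → Juniper (36)
Return Juniper→Spruce: 34.
Total = 7 + 17 + 6 + 36 + 34 = 100.

Total distance 100 via the nearest-neighbour route Spruce → Vale → Hollow → Fenby → Juniper → Spruce.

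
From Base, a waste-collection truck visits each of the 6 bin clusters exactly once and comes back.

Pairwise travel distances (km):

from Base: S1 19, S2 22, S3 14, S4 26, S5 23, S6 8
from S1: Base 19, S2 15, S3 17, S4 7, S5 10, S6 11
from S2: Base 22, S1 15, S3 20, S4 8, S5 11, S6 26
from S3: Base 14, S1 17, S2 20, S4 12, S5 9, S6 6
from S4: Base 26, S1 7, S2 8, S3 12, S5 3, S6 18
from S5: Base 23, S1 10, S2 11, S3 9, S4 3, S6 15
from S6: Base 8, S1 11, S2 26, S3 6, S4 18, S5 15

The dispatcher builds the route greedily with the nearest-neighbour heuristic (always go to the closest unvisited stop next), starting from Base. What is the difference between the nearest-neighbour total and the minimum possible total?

Excess over optimum: 2 km.

From Base: S6=8, S3=14, S1=19, S2=22, S5=23, S4=26 → choose S6 (8).
From S6: S3=6, S1=11, S5=15, S4=18, S2=26 → choose S3 (6).
From S3: S5=9, S4=12, S1=17, S2=20 → choose S5 (9).
From S5: S4=3, S1=10, S2=11 → choose S4 (3).
From S4: S1=7, S2=8 → choose S1 (7).
From S1: S2=15 → choose S2 (15).
NN route Base → S6 → S3 → S5 → S4 → S1 → S2 → Base costs 70.
Optimal: Base → S1 → S2 → S4 → S5 → S3 → S6 → Base costs 68 (by enumerating all 360 distinct tours).
Excess = 70 − 68 = 2.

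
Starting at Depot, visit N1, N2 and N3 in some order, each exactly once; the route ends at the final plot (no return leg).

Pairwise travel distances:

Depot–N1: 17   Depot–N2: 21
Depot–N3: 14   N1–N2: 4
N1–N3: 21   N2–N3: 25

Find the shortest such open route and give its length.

There are 3! = 6 possible orderings.
Depot - N1 - N2 - N3: 17+4+25 = 46
Depot - N1 - N3 - N2: 17+21+25 = 63
Depot - N2 - N1 - N3: 21+4+21 = 46
Depot - N2 - N3 - N1: 21+25+21 = 67
Depot - N3 - N1 - N2: 14+21+4 = 39
Depot - N3 - N2 - N1: 14+25+4 = 43
The minimum is 39.
One shortest path: Depot → N3 → N1 → N2.

Minimum one-way distance = 39.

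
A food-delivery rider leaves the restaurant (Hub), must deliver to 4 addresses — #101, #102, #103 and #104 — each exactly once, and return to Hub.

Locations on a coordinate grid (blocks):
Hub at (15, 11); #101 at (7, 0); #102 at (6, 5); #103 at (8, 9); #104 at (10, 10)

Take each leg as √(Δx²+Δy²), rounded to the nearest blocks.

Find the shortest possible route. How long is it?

30 blocks — the shortest possible round trip.

With 4 stops there are 4!/2 = 12 distinct round trips (a route and its reverse cost the same).
Hub → #101 → #102 → #103 → #104 → Hub: 14+5+4+2+5 = 30
Hub → #101 → #102 → #104 → #103 → Hub: 14+5+6+2+7 = 34
Hub → #101 → #103 → #102 → #104 → Hub: 14+9+4+6+5 = 38
Hub → #101 → #103 → #104 → #102 → Hub: 14+9+2+6+11 = 42
Hub → #101 → #104 → #102 → #103 → Hub: 14+10+6+4+7 = 41
Hub → #101 → #104 → #103 → #102 → Hub: 14+10+2+4+11 = 41
Hub → #102 → #101 → #103 → #104 → Hub: 11+5+9+2+5 = 32
Hub → #102 → #101 → #104 → #103 → Hub: 11+5+10+2+7 = 35
Hub → #102 → #103 → #101 → #104 → Hub: 11+4+9+10+5 = 39
Hub → #102 → #104 → #101 → #103 → Hub: 11+6+10+9+7 = 43
Hub → #103 → #101 → #102 → #104 → Hub: 7+9+5+6+5 = 32
Hub → #103 → #102 → #101 → #104 → Hub: 7+4+5+10+5 = 31
The minimum is 30.
One optimal route: Hub → #101 → #102 → #103 → #104 → Hub (or its reverse).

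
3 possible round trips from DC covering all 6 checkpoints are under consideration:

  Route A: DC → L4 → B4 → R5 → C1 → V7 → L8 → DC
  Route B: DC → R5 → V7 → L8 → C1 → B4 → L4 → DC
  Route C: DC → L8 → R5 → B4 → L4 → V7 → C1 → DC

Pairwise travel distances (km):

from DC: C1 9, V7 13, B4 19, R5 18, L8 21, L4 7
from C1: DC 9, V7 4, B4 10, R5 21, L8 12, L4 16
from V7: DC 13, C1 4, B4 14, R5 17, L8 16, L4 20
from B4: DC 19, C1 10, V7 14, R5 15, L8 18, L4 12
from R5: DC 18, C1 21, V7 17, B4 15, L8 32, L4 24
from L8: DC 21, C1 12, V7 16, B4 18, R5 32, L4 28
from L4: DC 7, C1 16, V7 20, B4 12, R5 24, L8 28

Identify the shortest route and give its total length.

92 km — Route B is the shortest.

Route A: 7 + 12 + 15 + 21 + 4 + 16 + 21 = 96
Route B: 18 + 17 + 16 + 12 + 10 + 12 + 7 = 92
Route C: 21 + 32 + 15 + 12 + 20 + 4 + 9 = 113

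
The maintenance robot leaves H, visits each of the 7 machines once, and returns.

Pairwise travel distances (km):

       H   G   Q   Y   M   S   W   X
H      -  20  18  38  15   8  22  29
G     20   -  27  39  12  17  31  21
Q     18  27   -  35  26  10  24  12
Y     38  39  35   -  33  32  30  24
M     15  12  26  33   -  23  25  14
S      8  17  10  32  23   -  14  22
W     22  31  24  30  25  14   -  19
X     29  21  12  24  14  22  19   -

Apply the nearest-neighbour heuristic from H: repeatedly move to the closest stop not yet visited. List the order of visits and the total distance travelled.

From H: distances to unvisited — S=8, M=15, Q=18, G=20, W=22, X=29, Y=38. Nearest is S (8).
From S: distances to unvisited — Q=10, W=14, G=17, X=22, M=23, Y=32. Nearest is Q (10).
From Q: distances to unvisited — X=12, W=24, M=26, G=27, Y=35. Nearest is X (12).
From X: distances to unvisited — M=14, W=19, G=21, Y=24. Nearest is M (14).
From M: distances to unvisited — G=12, W=25, Y=33. Nearest is G (12).
From G: distances to unvisited — W=31, Y=39. Nearest is W (31).
From W: distances to unvisited — Y=30. Nearest is Y (30).
Return Y→H: 38.
Total = 8 + 10 + 12 + 14 + 12 + 31 + 30 + 38 = 155.

Nearest-neighbour total = 155 km; route H → S → Q → X → M → G → W → Y → H.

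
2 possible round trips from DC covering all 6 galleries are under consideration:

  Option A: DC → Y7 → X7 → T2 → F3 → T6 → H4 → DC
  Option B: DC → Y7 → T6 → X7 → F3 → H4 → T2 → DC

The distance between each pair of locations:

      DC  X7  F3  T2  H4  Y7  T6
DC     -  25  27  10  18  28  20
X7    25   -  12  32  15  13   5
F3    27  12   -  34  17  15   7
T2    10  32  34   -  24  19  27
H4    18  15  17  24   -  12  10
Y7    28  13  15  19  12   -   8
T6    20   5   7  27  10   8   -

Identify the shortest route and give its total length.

Option A: 28 + 13 + 32 + 34 + 7 + 10 + 18 = 142
Option B: 28 + 8 + 5 + 12 + 17 + 24 + 10 = 104

Shortest is Option B, total 104.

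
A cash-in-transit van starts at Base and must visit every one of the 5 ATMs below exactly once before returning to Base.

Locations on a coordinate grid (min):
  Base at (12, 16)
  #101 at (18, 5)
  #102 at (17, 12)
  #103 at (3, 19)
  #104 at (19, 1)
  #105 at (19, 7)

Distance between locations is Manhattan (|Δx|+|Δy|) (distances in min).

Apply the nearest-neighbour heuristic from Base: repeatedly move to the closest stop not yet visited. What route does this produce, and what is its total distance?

Base → [#102:9 / #103:12 / #105:16 / #101:17 / #104:22] → #102 (9)
#102 → [#105:7 / #101:8 / #104:13 / #103:21] → #105 (7)
#105 → [#101:3 / #104:6 / #103:28] → #101 (3)
#101 → [#104:5 / #103:29] → #104 (5)
#104 → [#103:34] → #103 (34)
Return #103→Base: 12.
Total = 9 + 7 + 3 + 5 + 34 + 12 = 70.

70 min along Base → #102 → #105 → #101 → #104 → #103 → Base.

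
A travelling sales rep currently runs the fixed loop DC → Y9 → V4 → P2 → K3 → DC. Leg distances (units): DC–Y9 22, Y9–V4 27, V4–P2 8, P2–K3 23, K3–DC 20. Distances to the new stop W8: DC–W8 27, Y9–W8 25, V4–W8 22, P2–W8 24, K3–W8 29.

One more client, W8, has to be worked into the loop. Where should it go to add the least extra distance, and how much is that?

Insertion cost between consecutive stops i–j is d(i,W8) + d(W8,j) − d(i,j):
  between DC and Y9: 27 + 25 − 22 = 30
  between Y9 and V4: 25 + 22 − 27 = 20
  between V4 and P2: 22 + 24 − 8 = 38
  between P2 and K3: 24 + 29 − 23 = 30
  between K3 and DC: 29 + 27 − 20 = 36
Cheapest insertion is between Y9 and V4, adding 20.
New total = 100 + 20 = 120.

Adding 20 by placing W8 on the Y9–V4 leg.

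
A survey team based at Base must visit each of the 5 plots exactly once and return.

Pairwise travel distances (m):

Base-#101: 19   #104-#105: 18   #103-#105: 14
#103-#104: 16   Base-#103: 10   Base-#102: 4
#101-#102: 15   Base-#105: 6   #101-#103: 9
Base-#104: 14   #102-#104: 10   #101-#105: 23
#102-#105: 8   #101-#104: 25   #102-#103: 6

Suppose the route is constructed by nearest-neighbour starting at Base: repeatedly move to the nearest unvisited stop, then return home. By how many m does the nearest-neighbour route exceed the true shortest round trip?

Excess over optimum: 6 m.

Base: #102=4, #105=6, #103=10, #104=14, #101=19 ⇒ #102
#102: #103=6, #105=8, #104=10, #101=15 ⇒ #103
#103: #101=9, #105=14, #104=16 ⇒ #101
#101: #105=23, #104=25 ⇒ #105
#105: #104=18 ⇒ #104
NN route Base → #102 → #103 → #101 → #105 → #104 → Base costs 74.
Optimal: Base → #101 → #103 → #102 → #104 → #105 → Base costs 68 (by enumerating all 60 distinct tours).
Excess = 74 − 68 = 6.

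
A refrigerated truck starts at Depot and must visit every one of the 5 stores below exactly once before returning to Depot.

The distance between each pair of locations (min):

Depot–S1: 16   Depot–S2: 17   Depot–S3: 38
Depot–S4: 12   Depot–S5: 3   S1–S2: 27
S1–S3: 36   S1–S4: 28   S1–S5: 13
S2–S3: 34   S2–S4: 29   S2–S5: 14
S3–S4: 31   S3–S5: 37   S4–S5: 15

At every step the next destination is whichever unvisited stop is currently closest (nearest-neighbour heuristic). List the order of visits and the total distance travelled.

Depot → [S5:3 / S4:12 / S1:16 / S2:17 / S3:38] → S5 (3)
S5 → [S1:13 / S2:14 / S4:15 / S3:37] → S1 (13)
S1 → [S2:27 / S4:28 / S3:36] → S2 (27)
S2 → [S4:29 / S3:34] → S4 (29)
S4 → [S3:31] → S3 (31)
Return S3→Depot: 38.
Total = 3 + 13 + 27 + 29 + 31 + 38 = 141.

Nearest-neighbour total = 141 min; route Depot → S5 → S1 → S2 → S4 → S3 → Depot.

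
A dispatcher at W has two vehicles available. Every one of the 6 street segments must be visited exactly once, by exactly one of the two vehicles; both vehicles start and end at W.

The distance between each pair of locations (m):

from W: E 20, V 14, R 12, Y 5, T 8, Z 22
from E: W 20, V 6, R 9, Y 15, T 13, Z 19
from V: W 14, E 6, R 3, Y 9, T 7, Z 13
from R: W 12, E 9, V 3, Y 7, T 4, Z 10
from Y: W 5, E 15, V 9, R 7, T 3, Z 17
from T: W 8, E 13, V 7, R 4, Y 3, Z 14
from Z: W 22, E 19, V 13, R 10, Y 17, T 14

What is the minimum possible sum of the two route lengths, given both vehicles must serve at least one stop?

71 m — the smallest possible combined total.

There are 2^5 − 1 = 31 ways to divide the 6 stops into two non-empty groups. For each, the best each vehicle can do is its own shortest tour through its group:
  {E} + {V, R, Y, T, Z}: 40 + 49 = 89
  {V} + {E, R, Y, T, Z}: 28 + 61 = 89
  {E, V} + {R, Y, T, Z}: 40 + 44 = 84
  {R} + {E, V, Y, T, Z}: 24 + 61 = 85
  {E, R} + {V, Y, T, Z}: 41 + 49 = 90
  {V, R} + {E, Y, T, Z}: 29 + 61 = 90
  … (31 splits in total)
  {Y} + {E, V, R, T, Z}: 10 + 61 = 71  ← best
Best: vehicle 1 W → Y → W = 10; vehicle 2 W → E → V → R → Z → T → W = 61; combined 71.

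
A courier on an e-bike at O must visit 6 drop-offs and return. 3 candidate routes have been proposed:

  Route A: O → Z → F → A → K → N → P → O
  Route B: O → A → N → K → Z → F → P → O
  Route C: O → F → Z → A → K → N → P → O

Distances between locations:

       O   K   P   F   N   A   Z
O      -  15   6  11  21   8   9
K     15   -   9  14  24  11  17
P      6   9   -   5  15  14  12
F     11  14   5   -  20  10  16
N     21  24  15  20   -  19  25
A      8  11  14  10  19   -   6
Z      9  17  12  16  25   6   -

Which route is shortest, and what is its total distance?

Route A: 9 + 16 + 10 + 11 + 24 + 15 + 6 = 91
Route B: 8 + 19 + 24 + 17 + 16 + 5 + 6 = 95
Route C: 11 + 16 + 6 + 11 + 24 + 15 + 6 = 89

Shortest is Route C, total 89.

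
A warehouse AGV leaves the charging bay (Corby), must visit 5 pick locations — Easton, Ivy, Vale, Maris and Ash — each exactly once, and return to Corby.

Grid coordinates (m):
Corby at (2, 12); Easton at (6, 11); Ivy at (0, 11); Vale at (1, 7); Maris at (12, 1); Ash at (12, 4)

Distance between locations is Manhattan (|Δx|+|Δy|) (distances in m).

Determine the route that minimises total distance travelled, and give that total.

Minimum total distance: 46 m.

With 5 stops there are 5!/2 = 60 distinct round trips (a route and its reverse cost the same).
Corby → Easton → Ivy → Vale → Maris → Ash → Corby: 5+6+5+17+3+18 = 54
Corby → Easton → Ivy → Vale → Ash → Maris → Corby: 5+6+5+14+3+21 = 54
Corby → Easton → Ivy → Maris → Vale → Ash → Corby: 5+6+22+17+14+18 = 82
Corby → Easton → Ivy → Maris → Ash → Vale → Corby: 5+6+22+3+14+6 = 56
Corby → Easton → Ivy → Ash → Vale → Maris → Corby: 5+6+19+14+17+21 = 82
Corby → Easton → Ivy → Ash → Maris → Vale → Corby: 5+6+19+3+17+6 = 56
Corby → Easton → Vale → Ivy → Maris → Ash → Corby: 5+9+5+22+3+18 = 62
Corby → Easton → Vale → Ivy → Ash → Maris → Corby: 5+9+5+19+3+21 = 62
Corby → Easton → Vale → Maris → Ivy → Ash → Corby: 5+9+17+22+19+18 = 90
Corby → Easton → Vale → Maris → Ash → Ivy → Corby: 5+9+17+3+19+3 = 56
Corby → Easton → Vale → Ash → Ivy → Maris → Corby: 5+9+14+19+22+21 = 90
Corby → Easton → Vale → Ash → Maris → Ivy → Corby: 5+9+14+3+22+3 = 56
Corby → Easton → Maris → Ivy → Vale → Ash → Corby: 5+16+22+5+14+18 = 80
Corby → Easton → Maris → Ivy → Ash → Vale → Corby: 5+16+22+19+14+6 = 82
… (46 more)
Corby → Easton → Maris → Ash → Vale → Ivy → Corby: 5+16+3+14+5+3 = 46  ← best
The minimum is 46.
One optimal route: Corby → Easton → Maris → Ash → Vale → Ivy → Corby (or its reverse).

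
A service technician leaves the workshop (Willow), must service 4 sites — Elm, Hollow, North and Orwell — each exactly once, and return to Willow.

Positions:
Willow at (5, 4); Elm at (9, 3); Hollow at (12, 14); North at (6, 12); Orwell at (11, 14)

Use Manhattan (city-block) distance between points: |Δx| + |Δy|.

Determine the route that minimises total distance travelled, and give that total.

36 — the shortest possible round trip.

With 4 stops there are 4!/2 = 12 distinct round trips (a route and its reverse cost the same).
Willow-Elm-Hollow-North-Orwell-Willow: 5+14+8+7+16 = 50
Willow-Elm-Hollow-Orwell-North-Willow: 5+14+1+7+9 = 36
Willow-Elm-North-Hollow-Orwell-Willow: 5+12+8+1+16 = 42
Willow-Elm-North-Orwell-Hollow-Willow: 5+12+7+1+17 = 42
Willow-Elm-Orwell-Hollow-North-Willow: 5+13+1+8+9 = 36
Willow-Elm-Orwell-North-Hollow-Willow: 5+13+7+8+17 = 50
Willow-Hollow-Elm-North-Orwell-Willow: 17+14+12+7+16 = 66
Willow-Hollow-Elm-Orwell-North-Willow: 17+14+13+7+9 = 60
Willow-Hollow-North-Elm-Orwell-Willow: 17+8+12+13+16 = 66
Willow-Hollow-Orwell-Elm-North-Willow: 17+1+13+12+9 = 52
Willow-North-Elm-Hollow-Orwell-Willow: 9+12+14+1+16 = 52
Willow-North-Hollow-Elm-Orwell-Willow: 9+8+14+13+16 = 60
The minimum is 36.
One optimal route: Willow → Elm → Hollow → Orwell → North → Willow (or its reverse).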